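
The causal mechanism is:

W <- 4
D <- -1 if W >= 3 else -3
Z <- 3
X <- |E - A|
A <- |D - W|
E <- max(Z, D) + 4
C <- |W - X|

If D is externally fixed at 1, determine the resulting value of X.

4

The intervention breaks the incoming arrows to D: D <- -1 if W >= 3 else -3 no longer applies, and D = 1.
A = |D - W|  [with D=1, W=4]  = 3
E = max(Z, D) + 4  [with Z=3, D=1]  = 7
X = |E - A|  [with E=7, A=3]  = 4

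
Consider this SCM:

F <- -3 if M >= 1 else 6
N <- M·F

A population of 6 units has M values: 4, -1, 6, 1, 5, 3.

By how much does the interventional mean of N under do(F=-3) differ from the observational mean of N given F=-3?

do(F=-3) breaks F's dependence on M. With F=-3 fixed, N across the units is -12, 3, -18, -3, -15, -9, mean -9.
E[N|F=-3] averages over only the 5 units with F=-3 (M = 4, 6, 1, 5, 3): N = -12, -18, -3, -15, -9, mean -11.4.
Difference = -9 − (-11.4) = 2.4.

2.4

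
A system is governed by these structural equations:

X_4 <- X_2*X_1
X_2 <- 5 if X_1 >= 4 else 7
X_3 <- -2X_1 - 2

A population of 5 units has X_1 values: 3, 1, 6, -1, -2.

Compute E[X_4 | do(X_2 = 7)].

Under do(X_2=7), X_2's equation is replaced by X_2=7 for every unit. Per-unit X_4: 21, 7, 42, -7, -14. Mean = 9.8.

9.8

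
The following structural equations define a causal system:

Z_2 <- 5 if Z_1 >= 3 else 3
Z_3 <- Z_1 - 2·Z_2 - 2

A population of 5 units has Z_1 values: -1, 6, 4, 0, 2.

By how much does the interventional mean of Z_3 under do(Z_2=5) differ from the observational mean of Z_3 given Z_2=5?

-2.8

do(Z_2=5) breaks Z_2's dependence on Z_1. With Z_2=5 fixed, Z_3 across the units is -13, -6, -8, -12, -10, mean -9.8.
E[Z_3|Z_2=5] averages over only the 2 units with Z_2=5 (Z_1 = 6, 4): Z_3 = -6, -8, mean -7.
Difference = -9.8 − (-7) = -2.8.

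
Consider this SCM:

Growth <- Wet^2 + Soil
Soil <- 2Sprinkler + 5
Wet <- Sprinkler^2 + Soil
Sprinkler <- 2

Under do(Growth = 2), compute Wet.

Under do(Growth=2), the mechanism Growth <- Wet^2 + Soil is discarded; Growth is fixed at 2.
Since Wet is not a descendant of the intervened variable, it is unaffected.
Soil = 2Sprinkler + 5  [with Sprinkler=2]  = 9
Wet = Sprinkler^2 + Soil  [with Sprinkler=2, Soil=9]  = 13

13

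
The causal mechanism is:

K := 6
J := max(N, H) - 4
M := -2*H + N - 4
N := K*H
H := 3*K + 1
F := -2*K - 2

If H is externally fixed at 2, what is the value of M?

Under do(H=2), the mechanism H := 3*K + 1 is discarded; H is fixed at 2.
N = K*H  [with K=6, H=2]  = 12
M = -2*H + N - 4  [with H=2, N=12]  = 4

4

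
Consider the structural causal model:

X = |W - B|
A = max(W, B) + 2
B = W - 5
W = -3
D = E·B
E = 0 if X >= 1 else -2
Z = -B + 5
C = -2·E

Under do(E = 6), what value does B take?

-8

Under do(E=6), the mechanism E = 0 if X >= 1 else -2 is discarded; E is fixed at 6.
No directed path runs from E to B, so B keeps its natural value.
B = W - 5  [with W=-3]  = -8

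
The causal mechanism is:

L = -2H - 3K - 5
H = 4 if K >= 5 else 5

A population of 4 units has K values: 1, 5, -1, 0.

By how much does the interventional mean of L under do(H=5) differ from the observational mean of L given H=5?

-3.75

The intervention sets H=5 in all 4 units regardless of K. Recomputing L per unit gives -18, -30, -12, -15; average -18.75.
Conditioning on H=5 selects the 3 unit(s) with K ∈ {1, -1, 0}. Their L values: -18, -12, -15. Mean = -15.
Difference = -18.75 − (-15) = -3.75.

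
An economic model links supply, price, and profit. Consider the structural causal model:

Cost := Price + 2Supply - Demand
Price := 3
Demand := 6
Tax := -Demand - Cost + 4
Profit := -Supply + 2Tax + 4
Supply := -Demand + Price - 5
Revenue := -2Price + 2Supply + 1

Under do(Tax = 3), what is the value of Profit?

Intervening sets Tax = 3 and removes its equation (Tax := -Demand - Cost + 4).
Supply = -Demand + Price - 5  [with Demand=6, Price=3]  = -8
Profit = -Supply + 2Tax + 4  [with Supply=-8, Tax=3]  = 18

18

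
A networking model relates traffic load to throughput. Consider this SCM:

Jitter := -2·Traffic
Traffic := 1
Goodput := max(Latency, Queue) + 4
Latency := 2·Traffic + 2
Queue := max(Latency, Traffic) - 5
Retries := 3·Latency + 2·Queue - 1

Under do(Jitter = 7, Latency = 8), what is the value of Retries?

Setting Jitter = 7, Latency = 8 by intervention discards those variables' equations.
Queue = max(Latency, Traffic) - 5  [with Latency=8, Traffic=1]  = 3
Retries = 3·Latency + 2·Queue - 1  [with Latency=8, Queue=3]  = 29

29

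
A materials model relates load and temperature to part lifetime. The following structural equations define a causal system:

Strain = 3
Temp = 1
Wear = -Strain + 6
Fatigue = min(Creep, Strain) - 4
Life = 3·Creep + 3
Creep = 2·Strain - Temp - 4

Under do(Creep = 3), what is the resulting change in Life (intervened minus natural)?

6

The intervention breaks the incoming arrows to Creep: Creep = 2·Strain - Temp - 4 no longer applies, and Creep = 3.
Life = 3·Creep + 3  [with Creep=3]  = 12
Without intervention: Creep = 2·Strain - Temp - 4  [with Strain=3, Temp=1]  = 1; Life = 3·Creep + 3  [with Creep=1]  = 6.
Change = 12 − 6 = 6.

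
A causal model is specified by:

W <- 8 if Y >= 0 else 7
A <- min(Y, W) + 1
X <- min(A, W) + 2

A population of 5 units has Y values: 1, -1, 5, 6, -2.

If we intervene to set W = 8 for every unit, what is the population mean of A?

do(W=8) breaks W's dependence on Y. With W=8 fixed, A across the units is 2, 0, 6, 7, -1, mean 2.8.

2.8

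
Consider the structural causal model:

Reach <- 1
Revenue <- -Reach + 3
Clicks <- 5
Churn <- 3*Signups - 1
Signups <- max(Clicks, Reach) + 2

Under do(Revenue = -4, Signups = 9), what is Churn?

Under do(Revenue = -4, Signups = 9), each intervened variable's structural equation is replaced by its fixed value.
Churn = 3*Signups - 1  [with Signups=9]  = 26

26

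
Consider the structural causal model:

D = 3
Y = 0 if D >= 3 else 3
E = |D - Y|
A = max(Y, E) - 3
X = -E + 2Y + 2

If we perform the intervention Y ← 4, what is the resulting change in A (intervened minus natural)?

Under do(Y=4), the mechanism Y = 0 if D >= 3 else 3 is discarded; Y is fixed at 4.
E = |D - Y|  [with D=3, Y=4]  = 1
A = max(Y, E) - 3  [with Y=4, E=1]  = 1
Without intervention: Y = 0 if D >= 3 else 3  [with D=3]  = 0; E = |D - Y|  [with D=3, Y=0]  = 3; A = max(Y, E) - 3  [with Y=0, E=3]  = 0.
Change = 1 − 0 = 1.

1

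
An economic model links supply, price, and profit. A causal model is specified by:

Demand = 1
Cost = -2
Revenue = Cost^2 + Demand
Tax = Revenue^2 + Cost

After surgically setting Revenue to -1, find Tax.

The intervention breaks the incoming arrows to Revenue: Revenue = Cost^2 + Demand no longer applies, and Revenue = -1.
Tax = Revenue^2 + Cost  [with Revenue=-1, Cost=-2]  = -1

-1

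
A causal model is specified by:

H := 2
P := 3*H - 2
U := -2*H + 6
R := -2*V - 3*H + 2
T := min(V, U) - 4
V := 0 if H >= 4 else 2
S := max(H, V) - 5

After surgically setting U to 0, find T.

do(U=0) replaces the equation U := -2*H + 6 with the constant U = 0.
V = 0 if H >= 4 else 2  [with H=2]  = 2
T = min(V, U) - 4  [with V=2, U=0]  = -4

-4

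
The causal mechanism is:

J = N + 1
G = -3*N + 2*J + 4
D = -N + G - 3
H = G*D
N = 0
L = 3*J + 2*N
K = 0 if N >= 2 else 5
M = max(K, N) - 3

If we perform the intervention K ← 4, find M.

1

do(K=4) replaces the equation K = 0 if N >= 2 else 5 with the constant K = 4.
M = max(K, N) - 3  [with K=4, N=0]  = 1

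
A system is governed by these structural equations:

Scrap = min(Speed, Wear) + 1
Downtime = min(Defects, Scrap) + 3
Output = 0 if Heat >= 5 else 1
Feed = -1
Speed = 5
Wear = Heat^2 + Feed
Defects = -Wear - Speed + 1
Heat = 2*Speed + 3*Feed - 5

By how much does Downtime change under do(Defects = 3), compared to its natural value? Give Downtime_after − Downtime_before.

do(Defects=3) replaces the equation Defects = -Wear - Speed + 1 with the constant Defects = 3.
Heat = 2*Speed + 3*Feed - 5  [with Speed=5, Feed=-1]  = 2
Wear = Heat^2 + Feed  [with Heat=2, Feed=-1]  = 3
Scrap = min(Speed, Wear) + 1  [with Speed=5, Wear=3]  = 4
Downtime = min(Defects, Scrap) + 3  [with Defects=3, Scrap=4]  = 6
Without intervention: Heat = 2*Speed + 3*Feed - 5  [with Speed=5, Feed=-1]  = 2; Wear = Heat^2 + Feed  [with Heat=2, Feed=-1]  = 3; Defects = -Wear - Speed + 1  [with Wear=3, Speed=5]  = -7; Scrap = min(Speed, Wear) + 1  [with Speed=5, Wear=3]  = 4; Downtime = min(Defects, Scrap) + 3  [with Defects=-7, Scrap=4]  = -4.
Change = 6 − (-4) = 10.

10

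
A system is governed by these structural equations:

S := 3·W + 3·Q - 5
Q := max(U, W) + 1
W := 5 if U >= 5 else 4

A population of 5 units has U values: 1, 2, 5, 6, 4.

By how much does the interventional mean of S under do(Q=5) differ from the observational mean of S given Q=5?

1.2

The intervention sets Q=5 in all 5 units regardless of U. Recomputing S per unit gives 22, 22, 25, 25, 22; average 23.2.
Observing Q=5 restricts to units where Q's equation naturally yields 5: U ∈ {1, 2, 4}. In that subpopulation S = 22, 22, 22, mean 22.
Difference = 23.2 − 22 = 1.2.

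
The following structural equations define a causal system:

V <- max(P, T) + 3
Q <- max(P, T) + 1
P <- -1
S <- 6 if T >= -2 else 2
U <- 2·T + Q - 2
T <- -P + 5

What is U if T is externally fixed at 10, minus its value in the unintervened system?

do(T=10) replaces the equation T <- -P + 5 with the constant T = 10.
Q = max(P, T) + 1  [with P=-1, T=10]  = 11
U = 2·T + Q - 2  [with T=10, Q=11]  = 29
Without intervention: T = -P + 5  [with P=-1]  = 6; Q = max(P, T) + 1  [with P=-1, T=6]  = 7; U = 2·T + Q - 2  [with T=6, Q=7]  = 17.
Change = 29 − 17 = 12.

12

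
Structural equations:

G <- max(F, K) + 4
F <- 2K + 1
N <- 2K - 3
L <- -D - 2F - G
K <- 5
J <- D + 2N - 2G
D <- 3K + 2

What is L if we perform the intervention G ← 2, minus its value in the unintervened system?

13

Intervening sets G = 2 and removes its equation (G <- max(F, K) + 4).
D = 3K + 2  [with K=5]  = 17
F = 2K + 1  [with K=5]  = 11
L = -D - 2F - G  [with D=17, F=11, G=2]  = -41
Without intervention: D = 3K + 2  [with K=5]  = 17; F = 2K + 1  [with K=5]  = 11; G = max(F, K) + 4  [with F=11, K=5]  = 15; L = -D - 2F - G  [with D=17, F=11, G=15]  = -54.
Change = -41 − (-54) = 13.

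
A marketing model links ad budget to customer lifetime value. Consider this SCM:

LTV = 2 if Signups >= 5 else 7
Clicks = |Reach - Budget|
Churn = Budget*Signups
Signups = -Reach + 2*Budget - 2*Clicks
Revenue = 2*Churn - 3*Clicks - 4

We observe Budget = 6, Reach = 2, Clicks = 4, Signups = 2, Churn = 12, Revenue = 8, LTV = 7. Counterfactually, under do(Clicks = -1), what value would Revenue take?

143

The intervention breaks the incoming arrows to Clicks: Clicks = |Reach - Budget| no longer applies, and Clicks = -1.
Signups = -Reach + 2*Budget - 2*Clicks  [with Reach=2, Budget=6, Clicks=-1]  = 12
Churn = Budget*Signups  [with Budget=6, Signups=12]  = 72
Revenue = 2*Churn - 3*Clicks - 4  [with Churn=72, Clicks=-1]  = 143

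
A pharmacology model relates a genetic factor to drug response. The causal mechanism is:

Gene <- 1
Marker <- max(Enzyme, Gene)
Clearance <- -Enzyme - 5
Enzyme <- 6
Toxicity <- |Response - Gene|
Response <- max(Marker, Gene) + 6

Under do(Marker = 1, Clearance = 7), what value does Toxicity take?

The joint intervention fixes Marker = 1, Clearance = 7, removing each variable's own equation.
Response = max(Marker, Gene) + 6  [with Marker=1, Gene=1]  = 7
Toxicity = |Response - Gene|  [with Response=7, Gene=1]  = 6

6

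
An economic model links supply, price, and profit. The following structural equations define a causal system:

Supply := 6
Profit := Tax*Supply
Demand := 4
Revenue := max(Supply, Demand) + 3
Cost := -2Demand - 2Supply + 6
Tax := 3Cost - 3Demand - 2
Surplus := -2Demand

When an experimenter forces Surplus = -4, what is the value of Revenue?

9

Under do(Surplus=-4), the mechanism Surplus := -2Demand is discarded; Surplus is fixed at -4.
Since Revenue is not a descendant of the intervened variable, it is unaffected.
Revenue = max(Supply, Demand) + 3  [with Supply=6, Demand=4]  = 9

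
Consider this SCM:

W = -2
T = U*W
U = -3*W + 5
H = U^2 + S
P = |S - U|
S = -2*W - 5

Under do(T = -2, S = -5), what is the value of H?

116

Under do(T = -2, S = -5), each intervened variable's structural equation is replaced by its fixed value.
U = -3*W + 5  [with W=-2]  = 11
H = U^2 + S  [with U=11, S=-5]  = 116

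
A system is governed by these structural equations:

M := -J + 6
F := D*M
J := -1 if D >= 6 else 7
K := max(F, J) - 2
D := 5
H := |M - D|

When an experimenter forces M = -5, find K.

5

The intervention breaks the incoming arrows to M: M := -J + 6 no longer applies, and M = -5.
J = -1 if D >= 6 else 7  [with D=5]  = 7
F = D*M  [with D=5, M=-5]  = -25
K = max(F, J) - 2  [with F=-25, J=7]  = 5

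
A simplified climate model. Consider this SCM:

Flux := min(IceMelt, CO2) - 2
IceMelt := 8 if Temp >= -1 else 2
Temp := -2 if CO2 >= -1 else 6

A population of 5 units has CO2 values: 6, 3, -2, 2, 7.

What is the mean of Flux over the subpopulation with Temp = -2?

Conditioning on Temp=-2 selects the 4 unit(s) with CO2 ∈ {6, 3, 2, 7}. Their Flux values: 0, 0, 0, 0. Mean = 0.

0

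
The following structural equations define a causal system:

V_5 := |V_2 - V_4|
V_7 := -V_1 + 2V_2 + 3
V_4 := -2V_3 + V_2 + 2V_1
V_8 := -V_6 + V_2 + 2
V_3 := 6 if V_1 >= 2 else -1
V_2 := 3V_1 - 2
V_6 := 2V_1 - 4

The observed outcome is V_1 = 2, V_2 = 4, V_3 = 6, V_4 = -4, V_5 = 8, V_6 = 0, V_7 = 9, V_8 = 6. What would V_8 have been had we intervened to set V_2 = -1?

do(V_2=-1) replaces the equation V_2 := 3V_1 - 2 with the constant V_2 = -1.
V_6 = 2V_1 - 4  [with V_1=2]  = 0
V_8 = -V_6 + V_2 + 2  [with V_6=0, V_2=-1]  = 1

1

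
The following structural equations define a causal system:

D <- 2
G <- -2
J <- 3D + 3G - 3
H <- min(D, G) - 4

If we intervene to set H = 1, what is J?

-3

Under do(H=1), the mechanism H <- min(D, G) - 4 is discarded; H is fixed at 1.
Since J is not a descendant of the intervened variable, it is unaffected.
J = 3D + 3G - 3  [with D=2, G=-2]  = -3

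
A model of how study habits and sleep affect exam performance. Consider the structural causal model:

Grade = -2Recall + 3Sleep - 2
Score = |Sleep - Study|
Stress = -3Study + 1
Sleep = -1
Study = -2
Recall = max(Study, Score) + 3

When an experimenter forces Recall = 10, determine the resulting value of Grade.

The intervention breaks the incoming arrows to Recall: Recall = max(Study, Score) + 3 no longer applies, and Recall = 10.
Grade = -2Recall + 3Sleep - 2  [with Recall=10, Sleep=-1]  = -25

-25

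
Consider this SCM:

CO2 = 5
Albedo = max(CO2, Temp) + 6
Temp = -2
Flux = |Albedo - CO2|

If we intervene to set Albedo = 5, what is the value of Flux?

0

The intervention breaks the incoming arrows to Albedo: Albedo = max(CO2, Temp) + 6 no longer applies, and Albedo = 5.
Flux = |Albedo - CO2|  [with Albedo=5, CO2=5]  = 0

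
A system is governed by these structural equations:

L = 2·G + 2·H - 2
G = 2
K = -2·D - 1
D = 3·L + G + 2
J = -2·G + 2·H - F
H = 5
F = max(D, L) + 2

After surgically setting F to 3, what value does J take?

The intervention breaks the incoming arrows to F: F = max(D, L) + 2 no longer applies, and F = 3.
J = -2·G + 2·H - F  [with G=2, H=5, F=3]  = 3

3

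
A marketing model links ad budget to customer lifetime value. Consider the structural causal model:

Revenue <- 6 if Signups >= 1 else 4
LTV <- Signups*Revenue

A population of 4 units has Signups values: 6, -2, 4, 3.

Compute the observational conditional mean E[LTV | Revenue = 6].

26

Observing Revenue=6 restricts to units where Revenue's equation naturally yields 6: Signups ∈ {6, 4, 3}. In that subpopulation LTV = 36, 24, 18, mean 26.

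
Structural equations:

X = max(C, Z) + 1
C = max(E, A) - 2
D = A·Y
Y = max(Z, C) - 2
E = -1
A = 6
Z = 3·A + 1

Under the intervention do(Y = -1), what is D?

-6

Intervening sets Y = -1 and removes its equation (Y = max(Z, C) - 2).
D = A·Y  [with A=6, Y=-1]  = -6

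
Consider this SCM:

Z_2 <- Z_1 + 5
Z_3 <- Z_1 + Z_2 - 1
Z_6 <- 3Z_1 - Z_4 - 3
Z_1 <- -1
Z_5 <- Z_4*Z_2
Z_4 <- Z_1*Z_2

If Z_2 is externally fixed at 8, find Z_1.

-1

Under do(Z_2=8), the mechanism Z_2 <- Z_1 + 5 is discarded; Z_2 is fixed at 8.
Z_1 is not downstream of the intervention, so its value is determined by the original equations.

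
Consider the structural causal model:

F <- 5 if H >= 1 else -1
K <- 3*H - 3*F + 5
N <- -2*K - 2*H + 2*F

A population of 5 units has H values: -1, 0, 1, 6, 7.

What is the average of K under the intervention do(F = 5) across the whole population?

-2.2

Every unit gets F=5 under the intervention. K values become -13, -10, -7, 8, 11; E[K|do(F=5)] = -2.2.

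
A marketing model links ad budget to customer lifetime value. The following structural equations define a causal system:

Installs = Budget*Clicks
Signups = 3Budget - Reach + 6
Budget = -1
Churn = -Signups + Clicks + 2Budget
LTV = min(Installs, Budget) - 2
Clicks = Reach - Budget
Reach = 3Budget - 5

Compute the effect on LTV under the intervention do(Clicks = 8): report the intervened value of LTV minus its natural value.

-7

The intervention breaks the incoming arrows to Clicks: Clicks = Reach - Budget no longer applies, and Clicks = 8.
Installs = Budget*Clicks  [with Budget=-1, Clicks=8]  = -8
LTV = min(Installs, Budget) - 2  [with Installs=-8, Budget=-1]  = -10
Without intervention: Reach = 3Budget - 5  [with Budget=-1]  = -8; Clicks = Reach - Budget  [with Reach=-8, Budget=-1]  = -7; Installs = Budget*Clicks  [with Budget=-1, Clicks=-7]  = 7; LTV = min(Installs, Budget) - 2  [with Installs=7, Budget=-1]  = -3.
Change = -10 − (-3) = -7.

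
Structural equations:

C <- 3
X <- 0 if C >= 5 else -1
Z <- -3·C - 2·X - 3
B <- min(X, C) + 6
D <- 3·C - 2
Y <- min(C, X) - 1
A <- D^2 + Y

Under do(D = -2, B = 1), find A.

Setting D = -2, B = 1 by intervention discards those variables' equations.
X = 0 if C >= 5 else -1  [with C=3]  = -1
Y = min(C, X) - 1  [with C=3, X=-1]  = -2
A = D^2 + Y  [with D=-2, Y=-2]  = 2

2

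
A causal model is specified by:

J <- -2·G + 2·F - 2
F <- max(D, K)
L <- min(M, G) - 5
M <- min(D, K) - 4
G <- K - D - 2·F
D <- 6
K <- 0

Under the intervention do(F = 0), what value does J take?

do(F=0) replaces the equation F <- max(D, K) with the constant F = 0.
G = K - D - 2·F  [with K=0, D=6, F=0]  = -6
J = -2·G + 2·F - 2  [with G=-6, F=0]  = 10

10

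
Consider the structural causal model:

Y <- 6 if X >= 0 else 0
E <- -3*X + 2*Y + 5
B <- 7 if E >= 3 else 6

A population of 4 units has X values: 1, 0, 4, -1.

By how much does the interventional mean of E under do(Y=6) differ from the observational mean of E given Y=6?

2

Every unit gets Y=6 under the intervention. E values become 14, 17, 5, 20; E[E|do(Y=6)] = 14.
Observing Y=6 restricts to units where Y's equation naturally yields 6: X ∈ {1, 0, 4}. In that subpopulation E = 14, 17, 5, mean 12.
Difference = 14 − 12 = 2.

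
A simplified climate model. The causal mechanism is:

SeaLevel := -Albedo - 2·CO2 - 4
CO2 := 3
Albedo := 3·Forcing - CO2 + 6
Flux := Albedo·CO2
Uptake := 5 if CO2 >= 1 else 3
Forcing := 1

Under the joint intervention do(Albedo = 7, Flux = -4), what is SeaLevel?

The joint intervention fixes Albedo = 7, Flux = -4, removing each variable's own equation.
SeaLevel = -Albedo - 2·CO2 - 4  [with Albedo=7, CO2=3]  = -17

-17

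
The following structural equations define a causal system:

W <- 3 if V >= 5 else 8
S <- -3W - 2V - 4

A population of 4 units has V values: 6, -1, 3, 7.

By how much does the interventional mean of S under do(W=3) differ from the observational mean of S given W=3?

5.5

do(W=3) breaks W's dependence on V. With W=3 fixed, S across the units is -25, -11, -19, -27, mean -20.5.
E[S|W=3] averages over only the 2 units with W=3 (V = 6, 7): S = -25, -27, mean -26.
Difference = -20.5 − (-26) = 5.5.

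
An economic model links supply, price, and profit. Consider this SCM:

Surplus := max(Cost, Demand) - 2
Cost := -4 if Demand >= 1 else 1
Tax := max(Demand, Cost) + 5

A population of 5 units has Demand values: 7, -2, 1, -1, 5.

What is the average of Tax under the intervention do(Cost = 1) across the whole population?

do(Cost=1) breaks Cost's dependence on Demand. With Cost=1 fixed, Tax across the units is 12, 6, 6, 6, 10, mean 8.

8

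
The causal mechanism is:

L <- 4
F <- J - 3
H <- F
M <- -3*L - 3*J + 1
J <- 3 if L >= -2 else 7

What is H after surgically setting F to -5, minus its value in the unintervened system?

The intervention breaks the incoming arrows to F: F <- J - 3 no longer applies, and F = -5.
H = F  [with F=-5]  = -5
Without intervention: J = 3 if L >= -2 else 7  [with L=4]  = 3; F = J - 3  [with J=3]  = 0; H = F  [with F=0]  = 0.
Change = -5 − 0 = -5.

-5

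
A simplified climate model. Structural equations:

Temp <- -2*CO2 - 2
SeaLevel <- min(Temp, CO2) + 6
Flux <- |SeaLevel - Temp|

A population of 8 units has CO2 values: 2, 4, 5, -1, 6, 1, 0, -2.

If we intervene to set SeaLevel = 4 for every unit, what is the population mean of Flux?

The intervention sets SeaLevel=4 in all 8 units regardless of CO2. Recomputing Flux per unit gives 10, 14, 16, 4, 18, 8, 6, 2; average 9.75.

9.75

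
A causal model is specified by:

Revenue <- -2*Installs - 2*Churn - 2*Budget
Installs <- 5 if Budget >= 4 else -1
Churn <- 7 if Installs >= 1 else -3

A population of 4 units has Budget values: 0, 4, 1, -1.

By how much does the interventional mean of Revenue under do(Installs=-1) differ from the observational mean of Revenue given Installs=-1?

The intervention sets Installs=-1 in all 4 units regardless of Budget. Recomputing Revenue per unit gives 8, 0, 6, 10; average 6.
Conditioning on Installs=-1 selects the 3 unit(s) with Budget ∈ {0, 1, -1}. Their Revenue values: 8, 6, 10. Mean = 8.
Difference = 6 − 8 = -2.

-2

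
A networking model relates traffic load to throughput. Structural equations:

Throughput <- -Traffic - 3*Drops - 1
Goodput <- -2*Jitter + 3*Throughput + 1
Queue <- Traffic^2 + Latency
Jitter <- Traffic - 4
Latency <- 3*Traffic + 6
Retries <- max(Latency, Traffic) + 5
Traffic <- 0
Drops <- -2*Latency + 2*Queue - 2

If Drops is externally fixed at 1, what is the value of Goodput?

do(Drops=1) replaces the equation Drops <- -2*Latency + 2*Queue - 2 with the constant Drops = 1.
Jitter = Traffic - 4  [with Traffic=0]  = -4
Throughput = -Traffic - 3*Drops - 1  [with Traffic=0, Drops=1]  = -4
Goodput = -2*Jitter + 3*Throughput + 1  [with Jitter=-4, Throughput=-4]  = -3

-3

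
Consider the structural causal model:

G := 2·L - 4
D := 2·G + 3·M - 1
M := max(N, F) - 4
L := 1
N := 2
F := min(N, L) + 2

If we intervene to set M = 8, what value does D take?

19

Under do(M=8), the mechanism M := max(N, F) - 4 is discarded; M is fixed at 8.
G = 2·L - 4  [with L=1]  = -2
D = 2·G + 3·M - 1  [with G=-2, M=8]  = 19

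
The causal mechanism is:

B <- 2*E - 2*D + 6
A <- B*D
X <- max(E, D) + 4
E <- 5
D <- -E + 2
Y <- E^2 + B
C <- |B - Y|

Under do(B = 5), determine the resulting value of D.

-3

Under do(B=5), the mechanism B <- 2*E - 2*D + 6 is discarded; B is fixed at 5.
Since D is not a descendant of the intervened variable, it is unaffected.
D = -E + 2  [with E=5]  = -3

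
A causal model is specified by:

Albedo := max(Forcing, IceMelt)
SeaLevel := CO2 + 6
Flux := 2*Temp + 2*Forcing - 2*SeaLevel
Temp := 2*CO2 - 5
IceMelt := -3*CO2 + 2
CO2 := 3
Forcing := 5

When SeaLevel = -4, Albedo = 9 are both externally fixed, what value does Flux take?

20

Setting SeaLevel = -4, Albedo = 9 by intervention discards those variables' equations.
Temp = 2*CO2 - 5  [with CO2=3]  = 1
Flux = 2*Temp + 2*Forcing - 2*SeaLevel  [with Temp=1, Forcing=5, SeaLevel=-4]  = 20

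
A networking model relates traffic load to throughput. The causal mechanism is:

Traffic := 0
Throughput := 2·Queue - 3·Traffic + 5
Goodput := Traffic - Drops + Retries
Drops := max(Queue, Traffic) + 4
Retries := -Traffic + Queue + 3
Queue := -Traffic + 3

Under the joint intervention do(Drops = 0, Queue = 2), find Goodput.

Setting Drops = 0, Queue = 2 by intervention discards those variables' equations.
Retries = -Traffic + Queue + 3  [with Traffic=0, Queue=2]  = 5
Goodput = Traffic - Drops + Retries  [with Traffic=0, Drops=0, Retries=5]  = 5

5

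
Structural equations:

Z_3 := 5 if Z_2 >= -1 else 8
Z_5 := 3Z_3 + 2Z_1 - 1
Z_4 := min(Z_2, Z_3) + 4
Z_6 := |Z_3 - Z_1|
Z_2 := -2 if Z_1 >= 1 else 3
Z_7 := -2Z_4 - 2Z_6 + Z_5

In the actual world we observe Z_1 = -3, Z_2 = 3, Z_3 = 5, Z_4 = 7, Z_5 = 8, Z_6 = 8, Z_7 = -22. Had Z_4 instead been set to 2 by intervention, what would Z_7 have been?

-12

The intervention breaks the incoming arrows to Z_4: Z_4 := min(Z_2, Z_3) + 4 no longer applies, and Z_4 = 2.
Z_2 = -2 if Z_1 >= 1 else 3  [with Z_1=-3]  = 3
Z_3 = 5 if Z_2 >= -1 else 8  [with Z_2=3]  = 5
Z_5 = 3Z_3 + 2Z_1 - 1  [with Z_3=5, Z_1=-3]  = 8
Z_6 = |Z_3 - Z_1|  [with Z_3=5, Z_1=-3]  = 8
Z_7 = -2Z_4 - 2Z_6 + Z_5  [with Z_4=2, Z_6=8, Z_5=8]  = -12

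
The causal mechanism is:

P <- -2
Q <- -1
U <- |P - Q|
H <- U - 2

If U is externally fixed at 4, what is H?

2

The intervention breaks the incoming arrows to U: U <- |P - Q| no longer applies, and U = 4.
H = U - 2  [with U=4]  = 2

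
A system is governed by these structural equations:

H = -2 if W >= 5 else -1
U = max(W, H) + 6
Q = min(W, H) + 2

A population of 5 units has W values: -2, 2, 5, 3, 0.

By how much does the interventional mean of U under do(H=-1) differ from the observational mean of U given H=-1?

0.8

do(H=-1) breaks H's dependence on W. With H=-1 fixed, U across the units is 5, 8, 11, 9, 6, mean 7.8.
Conditioning on H=-1 selects the 4 unit(s) with W ∈ {-2, 2, 3, 0}. Their U values: 5, 8, 9, 6. Mean = 7.
Difference = 7.8 − 7 = 0.8.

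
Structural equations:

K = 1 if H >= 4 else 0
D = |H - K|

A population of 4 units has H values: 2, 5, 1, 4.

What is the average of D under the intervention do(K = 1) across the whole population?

Every unit gets K=1 under the intervention. D values become 1, 4, 0, 3; E[D|do(K=1)] = 2.

2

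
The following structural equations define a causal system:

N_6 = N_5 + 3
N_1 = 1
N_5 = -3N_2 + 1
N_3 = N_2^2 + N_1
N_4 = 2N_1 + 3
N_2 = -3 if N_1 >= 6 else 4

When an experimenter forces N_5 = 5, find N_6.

8

The intervention breaks the incoming arrows to N_5: N_5 = -3N_2 + 1 no longer applies, and N_5 = 5.
N_6 = N_5 + 3  [with N_5=5]  = 8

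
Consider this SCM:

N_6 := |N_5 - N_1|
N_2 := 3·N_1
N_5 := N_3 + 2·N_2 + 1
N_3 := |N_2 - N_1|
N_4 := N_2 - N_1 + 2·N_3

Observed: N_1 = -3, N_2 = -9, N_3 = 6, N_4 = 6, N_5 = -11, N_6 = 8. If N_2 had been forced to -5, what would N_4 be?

Under do(N_2=-5), the mechanism N_2 := 3·N_1 is discarded; N_2 is fixed at -5.
N_3 = |N_2 - N_1|  [with N_2=-5, N_1=-3]  = 2
N_4 = N_2 - N_1 + 2·N_3  [with N_2=-5, N_1=-3, N_3=2]  = 2

2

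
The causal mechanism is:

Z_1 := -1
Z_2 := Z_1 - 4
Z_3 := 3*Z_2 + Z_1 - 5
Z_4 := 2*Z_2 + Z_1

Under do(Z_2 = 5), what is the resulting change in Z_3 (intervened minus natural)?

30

The intervention breaks the incoming arrows to Z_2: Z_2 := Z_1 - 4 no longer applies, and Z_2 = 5.
Z_3 = 3*Z_2 + Z_1 - 5  [with Z_2=5, Z_1=-1]  = 9
Without intervention: Z_2 = Z_1 - 4  [with Z_1=-1]  = -5; Z_3 = 3*Z_2 + Z_1 - 5  [with Z_2=-5, Z_1=-1]  = -21.
Change = 9 − (-21) = 30.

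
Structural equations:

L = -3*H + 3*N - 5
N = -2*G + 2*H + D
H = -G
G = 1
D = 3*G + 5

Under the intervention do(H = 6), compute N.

The intervention breaks the incoming arrows to H: H = -G no longer applies, and H = 6.
D = 3*G + 5  [with G=1]  = 8
N = -2*G + 2*H + D  [with G=1, H=6, D=8]  = 18

18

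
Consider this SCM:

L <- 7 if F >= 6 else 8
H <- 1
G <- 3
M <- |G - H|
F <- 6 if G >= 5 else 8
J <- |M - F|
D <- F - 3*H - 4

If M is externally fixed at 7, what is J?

1

do(M=7) replaces the equation M <- |G - H| with the constant M = 7.
F = 6 if G >= 5 else 8  [with G=3]  = 8
J = |M - F|  [with M=7, F=8]  = 1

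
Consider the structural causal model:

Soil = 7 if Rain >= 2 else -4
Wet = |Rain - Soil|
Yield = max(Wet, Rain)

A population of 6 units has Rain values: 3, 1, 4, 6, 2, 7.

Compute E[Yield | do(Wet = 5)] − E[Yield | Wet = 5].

Every unit gets Wet=5 under the intervention. Yield values become 5, 5, 5, 6, 5, 7; E[Yield|do(Wet=5)] = 5.5.
Observing Wet=5 restricts to units where Wet's equation naturally yields 5: Rain ∈ {1, 2}. In that subpopulation Yield = 5, 5, mean 5.
Difference = 5.5 − 5 = 0.5.

0.5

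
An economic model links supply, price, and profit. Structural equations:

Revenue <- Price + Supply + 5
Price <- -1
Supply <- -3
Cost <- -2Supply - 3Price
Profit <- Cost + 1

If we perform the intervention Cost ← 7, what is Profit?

do(Cost=7) replaces the equation Cost <- -2Supply - 3Price with the constant Cost = 7.
Profit = Cost + 1  [with Cost=7]  = 8

8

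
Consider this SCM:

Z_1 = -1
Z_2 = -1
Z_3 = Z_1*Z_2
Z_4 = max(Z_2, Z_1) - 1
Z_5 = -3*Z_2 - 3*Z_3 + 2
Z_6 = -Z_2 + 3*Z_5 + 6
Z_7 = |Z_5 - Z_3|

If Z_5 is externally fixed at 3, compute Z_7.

Under do(Z_5=3), the mechanism Z_5 = -3*Z_2 - 3*Z_3 + 2 is discarded; Z_5 is fixed at 3.
Z_3 = Z_1*Z_2  [with Z_1=-1, Z_2=-1]  = 1
Z_7 = |Z_5 - Z_3|  [with Z_5=3, Z_3=1]  = 2

2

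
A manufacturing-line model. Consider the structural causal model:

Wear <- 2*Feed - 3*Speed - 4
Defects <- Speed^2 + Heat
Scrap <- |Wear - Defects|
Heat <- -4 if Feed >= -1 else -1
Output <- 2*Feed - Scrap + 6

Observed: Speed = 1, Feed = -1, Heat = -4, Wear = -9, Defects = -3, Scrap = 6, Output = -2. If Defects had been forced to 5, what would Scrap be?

The intervention breaks the incoming arrows to Defects: Defects <- Speed^2 + Heat no longer applies, and Defects = 5.
Wear = 2*Feed - 3*Speed - 4  [with Feed=-1, Speed=1]  = -9
Scrap = |Wear - Defects|  [with Wear=-9, Defects=5]  = 14

14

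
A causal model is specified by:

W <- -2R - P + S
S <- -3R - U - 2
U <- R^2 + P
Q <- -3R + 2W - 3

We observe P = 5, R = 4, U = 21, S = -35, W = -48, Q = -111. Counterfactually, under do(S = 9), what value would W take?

-4

Intervening sets S = 9 and removes its equation (S <- -3R - U - 2).
W = -2R - P + S  [with R=4, P=5, S=9]  = -4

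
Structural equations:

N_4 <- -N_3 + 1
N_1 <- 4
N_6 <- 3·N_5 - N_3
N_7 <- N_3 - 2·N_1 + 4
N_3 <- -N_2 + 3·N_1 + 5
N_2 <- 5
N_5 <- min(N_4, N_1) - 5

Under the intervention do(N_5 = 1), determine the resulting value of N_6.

The intervention breaks the incoming arrows to N_5: N_5 <- min(N_4, N_1) - 5 no longer applies, and N_5 = 1.
N_3 = -N_2 + 3·N_1 + 5  [with N_2=5, N_1=4]  = 12
N_6 = 3·N_5 - N_3  [with N_5=1, N_3=12]  = -9

-9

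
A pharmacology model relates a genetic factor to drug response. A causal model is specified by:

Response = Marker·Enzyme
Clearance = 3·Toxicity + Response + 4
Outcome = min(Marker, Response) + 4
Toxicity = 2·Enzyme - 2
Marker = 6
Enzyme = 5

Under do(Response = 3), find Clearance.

do(Response=3) replaces the equation Response = Marker·Enzyme with the constant Response = 3.
Toxicity = 2·Enzyme - 2  [with Enzyme=5]  = 8
Clearance = 3·Toxicity + Response + 4  [with Toxicity=8, Response=3]  = 31

31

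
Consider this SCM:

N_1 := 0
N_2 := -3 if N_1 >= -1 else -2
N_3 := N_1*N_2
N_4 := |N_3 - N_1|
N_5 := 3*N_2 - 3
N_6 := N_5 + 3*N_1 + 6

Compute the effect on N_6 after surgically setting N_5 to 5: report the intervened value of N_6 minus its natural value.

17

The intervention breaks the incoming arrows to N_5: N_5 := 3*N_2 - 3 no longer applies, and N_5 = 5.
N_6 = N_5 + 3*N_1 + 6  [with N_5=5, N_1=0]  = 11
Without intervention: N_2 = -3 if N_1 >= -1 else -2  [with N_1=0]  = -3; N_5 = 3*N_2 - 3  [with N_2=-3]  = -12; N_6 = N_5 + 3*N_1 + 6  [with N_5=-12, N_1=0]  = -6.
Change = 11 − (-6) = 17.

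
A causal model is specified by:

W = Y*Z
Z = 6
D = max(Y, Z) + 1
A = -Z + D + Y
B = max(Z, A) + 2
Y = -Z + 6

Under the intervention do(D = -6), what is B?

8

do(D=-6) replaces the equation D = max(Y, Z) + 1 with the constant D = -6.
Y = -Z + 6  [with Z=6]  = 0
A = -Z + D + Y  [with Z=6, D=-6, Y=0]  = -12
B = max(Z, A) + 2  [with Z=6, A=-12]  = 8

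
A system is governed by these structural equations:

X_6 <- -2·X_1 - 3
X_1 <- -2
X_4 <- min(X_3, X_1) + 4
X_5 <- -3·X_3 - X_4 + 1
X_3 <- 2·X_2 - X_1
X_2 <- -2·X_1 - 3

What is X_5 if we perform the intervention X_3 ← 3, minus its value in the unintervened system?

do(X_3=3) replaces the equation X_3 <- 2·X_2 - X_1 with the constant X_3 = 3.
X_4 = min(X_3, X_1) + 4  [with X_3=3, X_1=-2]  = 2
X_5 = -3·X_3 - X_4 + 1  [with X_3=3, X_4=2]  = -10
Without intervention: X_2 = -2·X_1 - 3  [with X_1=-2]  = 1; X_3 = 2·X_2 - X_1  [with X_2=1, X_1=-2]  = 4; X_4 = min(X_3, X_1) + 4  [with X_3=4, X_1=-2]  = 2; X_5 = -3·X_3 - X_4 + 1  [with X_3=4, X_4=2]  = -13.
Change = -10 − (-13) = 3.

3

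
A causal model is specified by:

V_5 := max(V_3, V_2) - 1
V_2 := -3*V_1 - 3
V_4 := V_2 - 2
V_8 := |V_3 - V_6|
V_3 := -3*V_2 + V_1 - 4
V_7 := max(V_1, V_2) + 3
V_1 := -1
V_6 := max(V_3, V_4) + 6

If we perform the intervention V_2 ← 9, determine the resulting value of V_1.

-1

Under do(V_2=9), the mechanism V_2 := -3*V_1 - 3 is discarded; V_2 is fixed at 9.
V_1 is not downstream of the intervention, so its value is determined by the original equations.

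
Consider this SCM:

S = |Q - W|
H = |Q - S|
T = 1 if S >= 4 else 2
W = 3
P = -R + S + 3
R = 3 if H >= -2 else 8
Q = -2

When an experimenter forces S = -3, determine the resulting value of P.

The intervention breaks the incoming arrows to S: S = |Q - W| no longer applies, and S = -3.
H = |Q - S|  [with Q=-2, S=-3]  = 1
R = 3 if H >= -2 else 8  [with H=1]  = 3
P = -R + S + 3  [with R=3, S=-3]  = -3

-3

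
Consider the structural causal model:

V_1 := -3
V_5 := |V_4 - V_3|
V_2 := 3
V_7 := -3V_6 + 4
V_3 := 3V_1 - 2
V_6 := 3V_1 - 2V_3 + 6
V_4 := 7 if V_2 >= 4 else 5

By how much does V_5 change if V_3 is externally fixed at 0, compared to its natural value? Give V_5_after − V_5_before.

do(V_3=0) replaces the equation V_3 := 3V_1 - 2 with the constant V_3 = 0.
V_4 = 7 if V_2 >= 4 else 5  [with V_2=3]  = 5
V_5 = |V_4 - V_3|  [with V_4=5, V_3=0]  = 5
Without intervention: V_3 = 3V_1 - 2  [with V_1=-3]  = -11; V_4 = 7 if V_2 >= 4 else 5  [with V_2=3]  = 5; V_5 = |V_4 - V_3|  [with V_4=5, V_3=-11]  = 16.
Change = 5 − 16 = -11.

-11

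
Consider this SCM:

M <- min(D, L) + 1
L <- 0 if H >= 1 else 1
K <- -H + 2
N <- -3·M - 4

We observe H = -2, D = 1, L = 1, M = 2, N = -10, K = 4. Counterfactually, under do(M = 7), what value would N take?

-25

Intervening sets M = 7 and removes its equation (M <- min(D, L) + 1).
N = -3·M - 4  [with M=7]  = -25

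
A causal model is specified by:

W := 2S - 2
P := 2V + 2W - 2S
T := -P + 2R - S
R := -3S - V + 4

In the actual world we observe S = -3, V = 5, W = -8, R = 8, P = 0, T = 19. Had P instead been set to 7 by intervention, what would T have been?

The intervention breaks the incoming arrows to P: P := 2V + 2W - 2S no longer applies, and P = 7.
R = -3S - V + 4  [with S=-3, V=5]  = 8
T = -P + 2R - S  [with P=7, R=8, S=-3]  = 12

12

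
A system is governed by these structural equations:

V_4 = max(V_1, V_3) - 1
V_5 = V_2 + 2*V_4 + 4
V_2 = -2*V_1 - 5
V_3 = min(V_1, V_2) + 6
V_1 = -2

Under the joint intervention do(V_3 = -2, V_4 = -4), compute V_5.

Setting V_3 = -2, V_4 = -4 by intervention discards those variables' equations.
V_2 = -2*V_1 - 5  [with V_1=-2]  = -1
V_5 = V_2 + 2*V_4 + 4  [with V_2=-1, V_4=-4]  = -5

-5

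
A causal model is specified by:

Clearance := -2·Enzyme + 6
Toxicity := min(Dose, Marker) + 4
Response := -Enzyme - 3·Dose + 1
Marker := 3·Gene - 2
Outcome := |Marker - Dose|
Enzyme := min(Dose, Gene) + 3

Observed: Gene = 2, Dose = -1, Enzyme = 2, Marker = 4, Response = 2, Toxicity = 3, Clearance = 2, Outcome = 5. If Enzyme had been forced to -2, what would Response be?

do(Enzyme=-2) replaces the equation Enzyme := min(Dose, Gene) + 3 with the constant Enzyme = -2.
Response = -Enzyme - 3·Dose + 1  [with Enzyme=-2, Dose=-1]  = 6

6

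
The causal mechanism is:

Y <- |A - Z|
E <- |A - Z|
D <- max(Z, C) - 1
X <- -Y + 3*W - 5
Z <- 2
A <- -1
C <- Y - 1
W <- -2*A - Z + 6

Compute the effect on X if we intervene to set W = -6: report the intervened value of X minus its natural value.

-36

do(W=-6) replaces the equation W <- -2*A - Z + 6 with the constant W = -6.
Y = |A - Z|  [with A=-1, Z=2]  = 3
X = -Y + 3*W - 5  [with Y=3, W=-6]  = -26
Without intervention: Y = |A - Z|  [with A=-1, Z=2]  = 3; W = -2*A - Z + 6  [with A=-1, Z=2]  = 6; X = -Y + 3*W - 5  [with Y=3, W=6]  = 10.
Change = -26 − 10 = -36.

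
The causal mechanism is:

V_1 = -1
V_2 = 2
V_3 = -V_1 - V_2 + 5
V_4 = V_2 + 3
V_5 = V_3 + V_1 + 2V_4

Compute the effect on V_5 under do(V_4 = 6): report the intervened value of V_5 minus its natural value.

2

Intervening sets V_4 = 6 and removes its equation (V_4 = V_2 + 3).
V_3 = -V_1 - V_2 + 5  [with V_1=-1, V_2=2]  = 4
V_5 = V_3 + V_1 + 2V_4  [with V_3=4, V_1=-1, V_4=6]  = 15
Without intervention: V_3 = -V_1 - V_2 + 5  [with V_1=-1, V_2=2]  = 4; V_4 = V_2 + 3  [with V_2=2]  = 5; V_5 = V_3 + V_1 + 2V_4  [with V_3=4, V_1=-1, V_4=5]  = 13.
Change = 15 − 13 = 2.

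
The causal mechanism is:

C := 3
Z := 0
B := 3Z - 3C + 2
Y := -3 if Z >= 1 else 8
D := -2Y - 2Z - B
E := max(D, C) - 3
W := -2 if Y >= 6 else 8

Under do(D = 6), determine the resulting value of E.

The intervention breaks the incoming arrows to D: D := -2Y - 2Z - B no longer applies, and D = 6.
E = max(D, C) - 3  [with D=6, C=3]  = 3

3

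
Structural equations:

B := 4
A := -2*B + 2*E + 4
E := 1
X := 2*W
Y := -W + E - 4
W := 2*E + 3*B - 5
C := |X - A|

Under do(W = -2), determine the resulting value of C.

The intervention breaks the incoming arrows to W: W := 2*E + 3*B - 5 no longer applies, and W = -2.
A = -2*B + 2*E + 4  [with B=4, E=1]  = -2
X = 2*W  [with W=-2]  = -4
C = |X - A|  [with X=-4, A=-2]  = 2

2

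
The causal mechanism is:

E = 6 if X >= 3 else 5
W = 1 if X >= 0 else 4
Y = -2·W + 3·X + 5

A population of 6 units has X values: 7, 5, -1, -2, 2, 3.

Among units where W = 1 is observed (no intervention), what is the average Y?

15.75

E[Y|W=1] averages over only the 4 units with W=1 (X = 7, 5, 2, 3): Y = 24, 18, 9, 12, mean 15.75.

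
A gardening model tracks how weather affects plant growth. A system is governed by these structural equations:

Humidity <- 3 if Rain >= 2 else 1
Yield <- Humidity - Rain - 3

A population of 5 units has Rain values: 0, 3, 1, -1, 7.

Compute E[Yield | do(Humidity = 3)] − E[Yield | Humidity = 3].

3

do(Humidity=3) breaks Humidity's dependence on Rain. With Humidity=3 fixed, Yield across the units is 0, -3, -1, 1, -7, mean -2.
Conditioning on Humidity=3 selects the 2 unit(s) with Rain ∈ {3, 7}. Their Yield values: -3, -7. Mean = -5.
Difference = -2 − (-5) = 3.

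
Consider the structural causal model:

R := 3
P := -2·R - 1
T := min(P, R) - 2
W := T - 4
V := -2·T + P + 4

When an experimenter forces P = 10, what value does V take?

12

do(P=10) replaces the equation P := -2·R - 1 with the constant P = 10.
T = min(P, R) - 2  [with P=10, R=3]  = 1
V = -2·T + P + 4  [with T=1, P=10]  = 12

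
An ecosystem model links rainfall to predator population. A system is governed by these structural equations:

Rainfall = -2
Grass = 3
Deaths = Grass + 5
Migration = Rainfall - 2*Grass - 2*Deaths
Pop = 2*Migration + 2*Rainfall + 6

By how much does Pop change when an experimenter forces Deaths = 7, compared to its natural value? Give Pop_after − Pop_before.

do(Deaths=7) replaces the equation Deaths = Grass + 5 with the constant Deaths = 7.
Migration = Rainfall - 2*Grass - 2*Deaths  [with Rainfall=-2, Grass=3, Deaths=7]  = -22
Pop = 2*Migration + 2*Rainfall + 6  [with Migration=-22, Rainfall=-2]  = -42
Without intervention: Deaths = Grass + 5  [with Grass=3]  = 8; Migration = Rainfall - 2*Grass - 2*Deaths  [with Rainfall=-2, Grass=3, Deaths=8]  = -24; Pop = 2*Migration + 2*Rainfall + 6  [with Migration=-24, Rainfall=-2]  = -46.
Change = -42 − (-46) = 4.

4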